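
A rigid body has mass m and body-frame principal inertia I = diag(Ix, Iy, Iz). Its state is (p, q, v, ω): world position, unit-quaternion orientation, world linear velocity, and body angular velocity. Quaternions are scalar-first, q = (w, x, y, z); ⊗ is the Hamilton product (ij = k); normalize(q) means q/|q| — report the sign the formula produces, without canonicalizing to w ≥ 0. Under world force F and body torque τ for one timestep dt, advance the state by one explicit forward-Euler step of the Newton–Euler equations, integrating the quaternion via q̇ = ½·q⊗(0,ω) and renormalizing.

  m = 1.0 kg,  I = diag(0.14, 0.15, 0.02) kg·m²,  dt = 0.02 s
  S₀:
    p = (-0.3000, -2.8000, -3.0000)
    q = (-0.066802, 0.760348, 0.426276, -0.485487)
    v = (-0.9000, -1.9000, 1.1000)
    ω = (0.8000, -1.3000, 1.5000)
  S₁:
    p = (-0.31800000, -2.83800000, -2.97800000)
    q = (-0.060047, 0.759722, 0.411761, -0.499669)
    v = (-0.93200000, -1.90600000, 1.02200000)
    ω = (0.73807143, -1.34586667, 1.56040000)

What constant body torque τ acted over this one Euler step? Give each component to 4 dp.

τ = (-0.1800, -0.2000, 0.0500)

Δω = ω₁−ω₀ = (-0.06192857, -0.04586667, 0.06040000)
ω₀×(Iω₀) = (0.2535, 0.1440, -0.0104)
applied torque τ = (-0.1800, -0.2000, 0.0500)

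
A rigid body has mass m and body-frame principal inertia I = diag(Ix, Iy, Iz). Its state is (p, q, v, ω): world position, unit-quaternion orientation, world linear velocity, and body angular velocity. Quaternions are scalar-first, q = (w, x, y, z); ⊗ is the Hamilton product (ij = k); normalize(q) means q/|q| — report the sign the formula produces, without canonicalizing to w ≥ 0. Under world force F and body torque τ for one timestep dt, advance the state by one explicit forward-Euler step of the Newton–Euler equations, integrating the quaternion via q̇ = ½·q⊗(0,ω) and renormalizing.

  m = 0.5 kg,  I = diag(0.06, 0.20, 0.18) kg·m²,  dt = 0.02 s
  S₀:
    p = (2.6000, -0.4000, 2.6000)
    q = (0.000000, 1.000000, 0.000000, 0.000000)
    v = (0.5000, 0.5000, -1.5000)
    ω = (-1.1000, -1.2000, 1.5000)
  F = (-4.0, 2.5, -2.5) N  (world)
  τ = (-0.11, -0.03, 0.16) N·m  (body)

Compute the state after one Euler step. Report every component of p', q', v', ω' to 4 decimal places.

a = F/m = (-8.0000, 5.0000, -5.0000)
new position p' = (2.6100, -0.3900, 2.5700)
v + (F/m)dt = (0.3400, 0.6000, -1.6000)
gyro term ω×Iω = (0.0360, 0.1980, 0.1848)
angular accel α = (-2.4333, -1.1400, -0.1378)
new body rate ω' = (-1.1487, -1.2228, 1.4972)
q⊗(0,ω) = (1.1000000, 0.0000000, -1.5000000, -1.2000000)
q' = normalize(q + ½dt·q⊗(0,ω)) = (0.0110, 0.9998, -0.0150, -0.0120)

p' = (2.6100, -0.3900, 2.5700)
q' = (0.0110, 0.9998, -0.0150, -0.0120)
v' = (0.3400, 0.6000, -1.6000)
ω' = (-1.1487, -1.2228, 1.4972)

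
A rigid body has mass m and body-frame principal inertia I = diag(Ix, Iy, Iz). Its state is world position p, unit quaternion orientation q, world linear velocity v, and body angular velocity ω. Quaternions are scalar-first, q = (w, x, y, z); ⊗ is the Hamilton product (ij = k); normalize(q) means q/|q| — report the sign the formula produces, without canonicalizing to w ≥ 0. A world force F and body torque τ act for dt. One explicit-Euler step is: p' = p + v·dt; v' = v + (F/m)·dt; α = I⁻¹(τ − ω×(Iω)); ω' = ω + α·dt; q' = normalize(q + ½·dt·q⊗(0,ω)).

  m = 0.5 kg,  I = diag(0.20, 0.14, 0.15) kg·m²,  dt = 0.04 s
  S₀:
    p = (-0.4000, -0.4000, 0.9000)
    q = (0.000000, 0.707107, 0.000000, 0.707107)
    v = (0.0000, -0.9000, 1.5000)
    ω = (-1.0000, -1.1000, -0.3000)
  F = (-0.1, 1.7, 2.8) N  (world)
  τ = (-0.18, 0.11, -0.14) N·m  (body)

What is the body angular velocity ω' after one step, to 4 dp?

angular accel α = (-0.9165, 0.6786, -0.4933)
new body rate ω' = (-1.0367, -1.0729, -0.3197)

ω' = (-1.0367, -1.0729, -0.3197)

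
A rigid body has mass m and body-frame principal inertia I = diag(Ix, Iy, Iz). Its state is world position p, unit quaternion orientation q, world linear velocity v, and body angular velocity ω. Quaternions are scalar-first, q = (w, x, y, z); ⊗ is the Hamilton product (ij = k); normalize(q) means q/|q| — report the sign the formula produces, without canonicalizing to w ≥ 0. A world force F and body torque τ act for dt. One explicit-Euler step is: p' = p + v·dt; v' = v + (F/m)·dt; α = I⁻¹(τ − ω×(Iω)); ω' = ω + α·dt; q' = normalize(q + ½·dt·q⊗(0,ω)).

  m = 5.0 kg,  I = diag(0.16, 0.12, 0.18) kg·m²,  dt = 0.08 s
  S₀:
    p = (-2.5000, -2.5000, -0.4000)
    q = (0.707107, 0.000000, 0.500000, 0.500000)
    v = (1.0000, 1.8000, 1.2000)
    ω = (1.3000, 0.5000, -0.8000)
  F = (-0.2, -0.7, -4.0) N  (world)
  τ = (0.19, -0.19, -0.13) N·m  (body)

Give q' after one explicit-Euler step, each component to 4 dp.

q' = (0.7116, 0.0107, 0.5390, 0.4504)

Hamilton product q⊗(0,ω) = (0.1500000, 0.2692391, 1.0035535, -1.2156856)
updated quaternion q' = (0.7116, 0.0107, 0.5390, 0.4504)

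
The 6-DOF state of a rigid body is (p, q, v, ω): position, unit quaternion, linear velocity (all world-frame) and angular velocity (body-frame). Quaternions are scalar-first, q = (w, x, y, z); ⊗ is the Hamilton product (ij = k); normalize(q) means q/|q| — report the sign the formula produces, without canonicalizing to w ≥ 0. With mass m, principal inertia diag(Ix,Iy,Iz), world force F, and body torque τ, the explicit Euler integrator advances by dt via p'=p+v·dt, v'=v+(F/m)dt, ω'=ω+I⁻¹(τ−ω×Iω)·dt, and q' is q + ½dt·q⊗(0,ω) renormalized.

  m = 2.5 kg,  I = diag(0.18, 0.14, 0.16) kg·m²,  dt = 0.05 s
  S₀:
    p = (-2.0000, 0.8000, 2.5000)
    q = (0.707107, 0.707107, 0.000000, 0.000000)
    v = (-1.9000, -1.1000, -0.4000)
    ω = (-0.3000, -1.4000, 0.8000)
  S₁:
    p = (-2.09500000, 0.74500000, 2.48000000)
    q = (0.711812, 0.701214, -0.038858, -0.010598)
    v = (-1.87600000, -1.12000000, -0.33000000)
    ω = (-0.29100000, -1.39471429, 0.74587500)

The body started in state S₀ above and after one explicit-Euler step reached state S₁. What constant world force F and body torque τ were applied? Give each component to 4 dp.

ω₁ − ω₀ = (0.00900000, 0.00528571, -0.05412500)
gyro term ω₀×Iω₀ = (-0.0224, -0.0048, -0.0168)
applied torque τ = (0.0100, 0.0100, -0.1900)
Δv = v₁−v₀ = (0.02400000, -0.02000000, 0.07000000)
m·(v₁−v₀)/dt = (1.2000, -1.0000, 3.5000)

F = (1.2000, -1.0000, 3.5000)
τ = (0.0100, 0.0100, -0.1900)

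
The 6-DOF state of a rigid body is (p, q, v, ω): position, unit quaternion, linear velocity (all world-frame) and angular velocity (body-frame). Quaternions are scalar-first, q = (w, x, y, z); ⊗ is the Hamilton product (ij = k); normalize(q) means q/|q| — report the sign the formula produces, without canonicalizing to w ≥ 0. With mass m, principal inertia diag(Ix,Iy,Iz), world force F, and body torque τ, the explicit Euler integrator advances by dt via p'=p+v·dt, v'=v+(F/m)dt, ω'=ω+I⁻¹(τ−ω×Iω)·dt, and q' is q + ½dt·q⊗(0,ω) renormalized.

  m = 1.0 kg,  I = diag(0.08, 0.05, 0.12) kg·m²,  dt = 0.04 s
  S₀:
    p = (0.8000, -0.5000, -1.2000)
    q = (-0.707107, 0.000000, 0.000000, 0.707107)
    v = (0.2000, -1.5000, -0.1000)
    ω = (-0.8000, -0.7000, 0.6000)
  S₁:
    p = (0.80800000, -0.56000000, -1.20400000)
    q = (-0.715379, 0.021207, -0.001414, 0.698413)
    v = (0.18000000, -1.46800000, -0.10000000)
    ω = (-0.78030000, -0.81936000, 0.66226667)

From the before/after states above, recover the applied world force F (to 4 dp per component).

Δv = v₁−v₀ = (-0.02000000, 0.03200000, 0.00000000)
F = m·Δv/dt = (-0.5000, 0.8000, 0.0000)

F = (-0.5000, 0.8000, 0.0000)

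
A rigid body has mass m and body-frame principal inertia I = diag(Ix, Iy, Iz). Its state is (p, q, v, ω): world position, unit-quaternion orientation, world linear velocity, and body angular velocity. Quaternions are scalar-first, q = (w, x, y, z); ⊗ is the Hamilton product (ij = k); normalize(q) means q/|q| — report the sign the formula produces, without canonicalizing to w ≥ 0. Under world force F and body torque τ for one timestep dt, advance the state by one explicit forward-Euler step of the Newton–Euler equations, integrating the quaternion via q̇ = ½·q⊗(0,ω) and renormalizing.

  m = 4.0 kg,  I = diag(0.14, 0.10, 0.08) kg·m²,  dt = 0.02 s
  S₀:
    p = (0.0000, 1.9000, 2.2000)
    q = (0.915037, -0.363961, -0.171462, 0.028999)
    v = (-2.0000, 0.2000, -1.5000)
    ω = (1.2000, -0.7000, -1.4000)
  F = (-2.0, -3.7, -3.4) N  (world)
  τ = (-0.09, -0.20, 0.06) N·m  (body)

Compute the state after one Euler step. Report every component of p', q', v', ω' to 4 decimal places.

p' = (-0.0400, 1.9040, 2.1700)
q' = (0.9184, -0.3503, -0.1826, 0.0208)
v' = (-2.0100, 0.1815, -1.5170)
ω' = (1.1899, -0.7198, -1.3934)

α = I⁻¹(τ − ω×Iω) = (-0.5029, -0.9920, 0.3300)
ω' = ω + α·dt = (1.1899, -0.7198, -1.3934)
2q̇ = q⊗(0,ω) = (0.3573284, 1.3583905, -1.1152725, -0.8205247)
q' = normalize(q + ½dt·q⊗(0,ω)) = (0.9184, -0.3503, -0.1826, 0.0208)
p' = p + v·dt = (-0.0400, 1.9040, 2.1700)
new velocity v' = (-2.0100, 0.1815, -1.5170)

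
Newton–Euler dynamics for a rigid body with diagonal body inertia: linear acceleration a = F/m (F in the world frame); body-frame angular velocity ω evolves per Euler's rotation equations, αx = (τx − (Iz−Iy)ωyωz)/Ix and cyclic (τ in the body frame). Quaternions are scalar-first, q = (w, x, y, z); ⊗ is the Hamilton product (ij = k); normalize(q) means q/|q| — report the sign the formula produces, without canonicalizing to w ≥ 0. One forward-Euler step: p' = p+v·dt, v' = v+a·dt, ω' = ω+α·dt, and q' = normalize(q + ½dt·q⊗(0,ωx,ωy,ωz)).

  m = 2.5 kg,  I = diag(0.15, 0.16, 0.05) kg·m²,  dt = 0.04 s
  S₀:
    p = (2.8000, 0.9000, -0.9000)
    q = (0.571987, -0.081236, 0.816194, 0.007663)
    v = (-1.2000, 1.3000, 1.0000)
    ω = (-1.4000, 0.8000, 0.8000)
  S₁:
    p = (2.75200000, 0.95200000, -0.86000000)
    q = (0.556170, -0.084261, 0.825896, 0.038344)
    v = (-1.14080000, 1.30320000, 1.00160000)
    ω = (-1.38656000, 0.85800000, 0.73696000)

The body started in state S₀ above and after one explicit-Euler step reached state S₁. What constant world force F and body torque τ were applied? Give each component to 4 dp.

F = (3.7000, 0.2000, 0.1000)
τ = (-0.0200, 0.1200, -0.0900)

velocity change Δv = (0.05920000, 0.00320000, 0.00160000)
applied force F = (3.7000, 0.2000, 0.1000)
ω₁ − ω₀ = (0.01344000, 0.05800000, -0.06304000)
precession coupling = (-0.0704, -0.1120, -0.0112)
applied torque τ = (-0.0200, 0.1200, -0.0900)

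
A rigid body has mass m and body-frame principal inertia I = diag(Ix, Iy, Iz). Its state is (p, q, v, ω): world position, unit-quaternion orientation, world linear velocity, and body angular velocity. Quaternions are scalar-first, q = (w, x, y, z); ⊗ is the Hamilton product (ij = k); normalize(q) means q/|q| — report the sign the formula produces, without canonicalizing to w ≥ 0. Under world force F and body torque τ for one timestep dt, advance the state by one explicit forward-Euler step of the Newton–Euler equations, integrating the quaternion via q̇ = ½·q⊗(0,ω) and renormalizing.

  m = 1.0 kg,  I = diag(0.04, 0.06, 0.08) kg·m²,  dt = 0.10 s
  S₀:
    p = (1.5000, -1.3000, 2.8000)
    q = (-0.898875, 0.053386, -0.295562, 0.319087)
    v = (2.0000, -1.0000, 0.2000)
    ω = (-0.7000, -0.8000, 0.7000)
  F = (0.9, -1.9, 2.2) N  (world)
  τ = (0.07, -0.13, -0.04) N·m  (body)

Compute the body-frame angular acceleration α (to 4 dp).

α = (2.0300, -2.4933, -0.6400)

ω×(Iω) gyroscopic = (-0.0112, 0.0196, 0.0112)
(τ − ω×Iω)/I = (2.0300, -2.4933, -0.6400)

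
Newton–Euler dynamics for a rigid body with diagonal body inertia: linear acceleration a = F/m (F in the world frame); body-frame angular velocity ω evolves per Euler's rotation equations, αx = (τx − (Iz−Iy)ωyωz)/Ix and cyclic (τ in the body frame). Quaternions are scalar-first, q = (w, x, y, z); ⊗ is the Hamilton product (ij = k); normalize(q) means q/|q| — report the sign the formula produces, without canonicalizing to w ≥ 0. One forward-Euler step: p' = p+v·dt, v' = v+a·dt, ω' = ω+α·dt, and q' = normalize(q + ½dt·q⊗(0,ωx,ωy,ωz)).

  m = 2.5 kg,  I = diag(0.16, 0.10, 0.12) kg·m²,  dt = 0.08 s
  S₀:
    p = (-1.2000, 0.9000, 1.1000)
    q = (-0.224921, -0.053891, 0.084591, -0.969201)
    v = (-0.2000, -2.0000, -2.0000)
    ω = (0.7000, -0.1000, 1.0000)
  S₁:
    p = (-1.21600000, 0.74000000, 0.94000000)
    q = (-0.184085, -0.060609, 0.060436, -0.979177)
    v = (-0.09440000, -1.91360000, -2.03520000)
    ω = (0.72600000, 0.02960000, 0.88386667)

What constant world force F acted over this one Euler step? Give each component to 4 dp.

F = (3.3000, 2.7000, -1.1000)

v₁ − v₀ = (0.10560000, 0.08640000, -0.03520000)
F = m·Δv/dt = (3.3000, 2.7000, -1.1000)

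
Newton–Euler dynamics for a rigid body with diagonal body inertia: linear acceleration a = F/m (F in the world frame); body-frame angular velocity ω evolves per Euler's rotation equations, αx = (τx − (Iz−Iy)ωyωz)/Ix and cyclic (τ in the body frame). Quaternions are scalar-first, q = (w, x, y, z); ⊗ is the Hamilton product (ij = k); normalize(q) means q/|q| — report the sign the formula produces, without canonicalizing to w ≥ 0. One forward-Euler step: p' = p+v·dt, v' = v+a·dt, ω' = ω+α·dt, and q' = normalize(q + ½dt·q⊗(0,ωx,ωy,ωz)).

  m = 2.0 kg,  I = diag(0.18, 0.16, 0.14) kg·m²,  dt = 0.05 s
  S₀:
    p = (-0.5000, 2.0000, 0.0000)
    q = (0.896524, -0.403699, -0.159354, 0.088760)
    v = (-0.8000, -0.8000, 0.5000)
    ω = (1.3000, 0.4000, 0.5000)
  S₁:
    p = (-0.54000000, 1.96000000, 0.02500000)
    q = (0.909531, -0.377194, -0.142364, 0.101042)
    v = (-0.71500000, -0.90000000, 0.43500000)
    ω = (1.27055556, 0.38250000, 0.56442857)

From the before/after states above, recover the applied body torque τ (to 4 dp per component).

rate change Δω = (-0.02944444, -0.01750000, 0.06442857)
gyro term ω₀×Iω₀ = (-0.0040, 0.0260, -0.0104)
I·α + gyro = (-0.1100, -0.0300, 0.1700)

τ = (-0.1100, -0.0300, 0.1700)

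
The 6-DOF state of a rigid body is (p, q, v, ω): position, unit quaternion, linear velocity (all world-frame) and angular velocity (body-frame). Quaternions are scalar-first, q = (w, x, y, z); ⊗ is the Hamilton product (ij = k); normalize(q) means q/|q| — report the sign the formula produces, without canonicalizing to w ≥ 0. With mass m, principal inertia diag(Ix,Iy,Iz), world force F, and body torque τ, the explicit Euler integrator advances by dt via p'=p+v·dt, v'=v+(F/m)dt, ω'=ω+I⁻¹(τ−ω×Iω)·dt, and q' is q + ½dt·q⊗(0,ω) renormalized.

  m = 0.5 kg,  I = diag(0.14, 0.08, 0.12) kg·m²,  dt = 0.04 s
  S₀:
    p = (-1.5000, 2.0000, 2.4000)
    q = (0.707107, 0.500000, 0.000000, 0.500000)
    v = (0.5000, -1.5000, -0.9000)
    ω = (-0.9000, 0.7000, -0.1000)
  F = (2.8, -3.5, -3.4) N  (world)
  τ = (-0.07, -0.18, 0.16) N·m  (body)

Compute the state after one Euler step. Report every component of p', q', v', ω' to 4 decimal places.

p + v·dt = (-1.4800, 1.9400, 2.3640)
v + (F/m)dt = (0.7240, -1.7800, -1.1720)
gyro term ω×Iω = (-0.0028, 0.0018, 0.0378)
(τ − ω×Iω)/I = (-0.4800, -2.2725, 1.0183)
ω' = ω + α·dt = (-0.9192, 0.6091, -0.0593)
Hamilton product q⊗(0,ω) = (0.5000000, -0.9863963, 0.0949749, 0.2792893)
q + ½dt·q⊗(0,ω), renormalized = (0.7169, 0.4801, 0.0019, 0.5055)

p' = (-1.4800, 1.9400, 2.3640)
q' = (0.7169, 0.4801, 0.0019, 0.5055)
v' = (0.7240, -1.7800, -1.1720)
ω' = (-0.9192, 0.6091, -0.0593)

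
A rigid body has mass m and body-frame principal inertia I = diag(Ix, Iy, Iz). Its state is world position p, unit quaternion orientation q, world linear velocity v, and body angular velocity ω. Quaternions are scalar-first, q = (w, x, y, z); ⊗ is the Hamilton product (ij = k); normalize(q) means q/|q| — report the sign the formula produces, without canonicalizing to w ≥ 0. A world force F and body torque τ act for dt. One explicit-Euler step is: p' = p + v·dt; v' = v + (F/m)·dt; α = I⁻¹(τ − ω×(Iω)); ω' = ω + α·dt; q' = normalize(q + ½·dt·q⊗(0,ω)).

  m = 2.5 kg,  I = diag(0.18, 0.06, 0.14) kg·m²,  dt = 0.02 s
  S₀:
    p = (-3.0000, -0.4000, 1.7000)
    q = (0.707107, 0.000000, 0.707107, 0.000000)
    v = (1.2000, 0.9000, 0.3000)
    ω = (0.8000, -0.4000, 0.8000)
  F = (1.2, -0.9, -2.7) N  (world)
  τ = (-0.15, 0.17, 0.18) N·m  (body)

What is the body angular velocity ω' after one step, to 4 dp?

gyro term ω×Iω = (-0.0256, 0.0256, 0.0384)
(τ − ω×Iω)/I = (-0.6911, 2.4067, 1.0114)
ω + α·dt = (0.7862, -0.3519, 0.8202)

ω' = (0.7862, -0.3519, 0.8202)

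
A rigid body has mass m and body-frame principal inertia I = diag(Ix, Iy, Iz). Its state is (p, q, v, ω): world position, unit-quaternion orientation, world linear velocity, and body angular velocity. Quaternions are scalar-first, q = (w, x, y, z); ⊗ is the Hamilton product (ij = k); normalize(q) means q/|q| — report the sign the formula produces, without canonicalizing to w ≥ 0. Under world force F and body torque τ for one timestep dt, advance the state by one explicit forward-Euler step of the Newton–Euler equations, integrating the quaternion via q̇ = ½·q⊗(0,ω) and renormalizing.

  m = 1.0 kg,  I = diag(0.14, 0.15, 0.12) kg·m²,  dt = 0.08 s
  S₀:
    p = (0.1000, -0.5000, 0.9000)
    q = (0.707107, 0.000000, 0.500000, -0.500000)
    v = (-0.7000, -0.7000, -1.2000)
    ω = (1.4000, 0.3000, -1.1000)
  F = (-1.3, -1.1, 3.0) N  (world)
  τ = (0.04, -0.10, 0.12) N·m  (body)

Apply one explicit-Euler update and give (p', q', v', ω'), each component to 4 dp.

p' = (0.0440, -0.5560, 0.8040)
q' = (0.6773, 0.0235, 0.4792, -0.5577)
v' = (-0.8040, -0.7880, -0.9600)
ω' = (1.4172, 0.2631, -1.0228)

ω×(Iω) gyroscopic = (0.0099, -0.0308, 0.0042)
angular accel α = (0.2150, -0.4613, 0.9650)
new body rate ω' = (1.4172, 0.2631, -1.0228)
Hamilton product q⊗(0,ω) = (-0.7000000, 0.5899498, -0.4878679, -1.4778177)
q' = normalize(q + ½dt·q⊗(0,ω)) = (0.6773, 0.0235, 0.4792, -0.5577)
p' = p + v·dt = (0.0440, -0.5560, 0.8040)
new velocity v' = (-0.8040, -0.7880, -0.9600)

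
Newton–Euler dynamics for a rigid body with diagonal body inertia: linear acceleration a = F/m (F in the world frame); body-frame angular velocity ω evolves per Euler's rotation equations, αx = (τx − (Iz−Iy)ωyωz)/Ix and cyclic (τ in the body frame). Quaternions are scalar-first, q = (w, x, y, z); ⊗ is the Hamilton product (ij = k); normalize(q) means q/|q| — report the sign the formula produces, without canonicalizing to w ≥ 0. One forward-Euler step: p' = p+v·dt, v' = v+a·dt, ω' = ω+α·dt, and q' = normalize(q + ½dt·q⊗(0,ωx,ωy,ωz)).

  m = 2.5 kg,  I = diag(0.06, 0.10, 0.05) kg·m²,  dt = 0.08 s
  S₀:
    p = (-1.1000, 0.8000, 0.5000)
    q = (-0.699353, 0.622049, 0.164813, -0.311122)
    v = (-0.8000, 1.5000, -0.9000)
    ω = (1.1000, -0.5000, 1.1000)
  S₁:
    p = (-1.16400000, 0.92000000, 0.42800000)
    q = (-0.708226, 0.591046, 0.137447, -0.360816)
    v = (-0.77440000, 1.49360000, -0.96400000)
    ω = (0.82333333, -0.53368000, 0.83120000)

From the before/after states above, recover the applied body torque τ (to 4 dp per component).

ω₁ − ω₀ = (-0.27666667, -0.03368000, -0.26880000)
τ = I·(Δω/dt) + ω₀×(Iω₀) = (-0.1800, -0.0300, -0.1900)

τ = (-0.1800, -0.0300, -0.1900)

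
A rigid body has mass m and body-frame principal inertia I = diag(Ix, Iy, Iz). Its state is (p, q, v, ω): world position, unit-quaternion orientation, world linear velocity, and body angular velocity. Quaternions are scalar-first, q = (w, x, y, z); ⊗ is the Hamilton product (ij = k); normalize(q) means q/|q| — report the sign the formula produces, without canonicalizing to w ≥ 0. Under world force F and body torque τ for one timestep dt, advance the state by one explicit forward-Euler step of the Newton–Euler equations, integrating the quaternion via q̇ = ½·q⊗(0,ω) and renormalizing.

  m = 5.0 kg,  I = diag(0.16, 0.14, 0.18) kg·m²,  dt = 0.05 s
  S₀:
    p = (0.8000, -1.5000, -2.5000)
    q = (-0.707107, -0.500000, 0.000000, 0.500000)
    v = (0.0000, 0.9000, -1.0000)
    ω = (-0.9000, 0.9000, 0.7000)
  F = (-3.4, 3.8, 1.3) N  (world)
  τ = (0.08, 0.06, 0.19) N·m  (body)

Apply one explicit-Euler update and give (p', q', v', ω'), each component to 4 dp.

gyro term ω×Iω = (0.0252, 0.0126, 0.0162)
α = I⁻¹(τ − ω×Iω) = (0.3425, 0.3386, 0.9656)
new body rate ω' = (-0.8829, 0.9169, 0.7483)
2q̇ = q⊗(0,ω) = (-0.8000000, 0.1863963, -0.7363963, -0.9449749)
q' = normalize(q + ½dt·q⊗(0,ω)) = (-0.7266, -0.4950, -0.0184, 0.4761)
a = F/m = (-0.6800, 0.7600, 0.2600)
new position p' = (0.8000, -1.4550, -2.5500)
v' = v + a·dt = (-0.0340, 0.9380, -0.9870)

p' = (0.8000, -1.4550, -2.5500)
q' = (-0.7266, -0.4950, -0.0184, 0.4761)
v' = (-0.0340, 0.9380, -0.9870)
ω' = (-0.8829, 0.9169, 0.7483)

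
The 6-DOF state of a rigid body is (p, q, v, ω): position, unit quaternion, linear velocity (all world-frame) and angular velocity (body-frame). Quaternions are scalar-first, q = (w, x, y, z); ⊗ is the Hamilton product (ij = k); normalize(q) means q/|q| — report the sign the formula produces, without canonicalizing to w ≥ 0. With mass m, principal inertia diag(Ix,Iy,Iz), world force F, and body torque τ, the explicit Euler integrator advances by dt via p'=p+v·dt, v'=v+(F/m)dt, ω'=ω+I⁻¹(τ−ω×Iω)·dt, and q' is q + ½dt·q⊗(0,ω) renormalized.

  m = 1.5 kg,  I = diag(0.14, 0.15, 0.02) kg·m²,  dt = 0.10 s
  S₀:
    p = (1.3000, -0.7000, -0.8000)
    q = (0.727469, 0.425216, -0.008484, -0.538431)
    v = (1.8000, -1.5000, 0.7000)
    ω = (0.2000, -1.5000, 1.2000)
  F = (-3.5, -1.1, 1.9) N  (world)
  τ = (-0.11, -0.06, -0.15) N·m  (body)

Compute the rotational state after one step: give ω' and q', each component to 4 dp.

(τ − ω×Iω)/I = (-2.4571, -0.5920, -7.3500)
ω' = ω + α·dt = (-0.0457, -1.5592, 0.4650)
2q̇ = q⊗(0,ω) = (0.5483480, -0.6723335, -1.7091489, 0.2368356)
q' = normalize(q + ½dt·q⊗(0,ω)) = (0.7514, 0.3898, -0.0935, -0.5242)

ω' = (-0.0457, -1.5592, 0.4650)
q' = (0.7514, 0.3898, -0.0935, -0.5242)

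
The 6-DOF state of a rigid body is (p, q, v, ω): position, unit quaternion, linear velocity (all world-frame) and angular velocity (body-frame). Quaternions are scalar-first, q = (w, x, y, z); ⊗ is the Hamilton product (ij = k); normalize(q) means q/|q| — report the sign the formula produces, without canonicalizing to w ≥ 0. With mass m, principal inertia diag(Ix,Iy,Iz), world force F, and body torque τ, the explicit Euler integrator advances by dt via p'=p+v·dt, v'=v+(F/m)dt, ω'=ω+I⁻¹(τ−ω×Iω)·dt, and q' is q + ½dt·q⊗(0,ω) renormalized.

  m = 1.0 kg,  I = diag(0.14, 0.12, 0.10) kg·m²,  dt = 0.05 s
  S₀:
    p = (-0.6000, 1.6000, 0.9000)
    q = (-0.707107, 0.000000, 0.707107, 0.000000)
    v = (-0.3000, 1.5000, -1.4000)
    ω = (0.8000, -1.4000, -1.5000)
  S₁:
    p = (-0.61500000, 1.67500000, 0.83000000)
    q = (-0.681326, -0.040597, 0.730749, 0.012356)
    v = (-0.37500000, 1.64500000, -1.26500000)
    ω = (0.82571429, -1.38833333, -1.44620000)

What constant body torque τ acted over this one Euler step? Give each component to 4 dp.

τ = (0.0300, -0.0200, 0.1300)

Δω = ω₁−ω₀ = (0.02571429, 0.01166667, 0.05380000)
I·α + gyro = (0.0300, -0.0200, 0.1300)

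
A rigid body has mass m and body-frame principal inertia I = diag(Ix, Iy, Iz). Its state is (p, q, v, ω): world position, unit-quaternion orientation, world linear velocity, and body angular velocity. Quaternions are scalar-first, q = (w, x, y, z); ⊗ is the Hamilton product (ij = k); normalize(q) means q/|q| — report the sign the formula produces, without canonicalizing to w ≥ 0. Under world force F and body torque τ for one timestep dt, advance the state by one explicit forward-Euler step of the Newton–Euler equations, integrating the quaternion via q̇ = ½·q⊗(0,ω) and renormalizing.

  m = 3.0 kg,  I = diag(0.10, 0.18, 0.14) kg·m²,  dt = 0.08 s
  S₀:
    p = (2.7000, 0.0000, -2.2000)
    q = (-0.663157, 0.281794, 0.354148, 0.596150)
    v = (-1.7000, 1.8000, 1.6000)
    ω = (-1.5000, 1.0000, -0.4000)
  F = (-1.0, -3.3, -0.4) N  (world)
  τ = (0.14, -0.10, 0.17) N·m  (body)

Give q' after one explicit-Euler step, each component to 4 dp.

2q̇ = q⊗(0,ω) = (0.3070030, 0.2569263, -1.4446644, 1.0782788)
q + ½dt·q⊗(0,ω), renormalized = (-0.6491, 0.2913, 0.2956, 0.6375)

q' = (-0.6491, 0.2913, 0.2956, 0.6375)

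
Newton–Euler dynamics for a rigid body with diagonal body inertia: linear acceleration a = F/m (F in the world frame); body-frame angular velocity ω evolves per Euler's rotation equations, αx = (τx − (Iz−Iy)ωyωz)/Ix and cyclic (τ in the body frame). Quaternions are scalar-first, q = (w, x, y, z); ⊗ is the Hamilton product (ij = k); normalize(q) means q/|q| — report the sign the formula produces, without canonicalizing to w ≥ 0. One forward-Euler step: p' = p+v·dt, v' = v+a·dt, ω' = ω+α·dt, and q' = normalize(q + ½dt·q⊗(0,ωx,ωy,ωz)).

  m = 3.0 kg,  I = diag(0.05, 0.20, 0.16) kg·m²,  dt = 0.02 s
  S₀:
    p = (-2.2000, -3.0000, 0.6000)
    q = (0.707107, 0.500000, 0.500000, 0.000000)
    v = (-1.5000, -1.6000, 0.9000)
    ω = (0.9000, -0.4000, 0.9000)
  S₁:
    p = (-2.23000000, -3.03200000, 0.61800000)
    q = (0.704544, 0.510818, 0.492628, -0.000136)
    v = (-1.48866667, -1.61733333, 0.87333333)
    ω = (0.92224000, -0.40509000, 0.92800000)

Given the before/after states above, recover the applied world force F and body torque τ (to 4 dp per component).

F = (1.7000, -2.6000, -4.0000)
τ = (0.0700, -0.1400, 0.1700)

v₁ − v₀ = (0.01133333, -0.01733333, -0.02666667)
m·(v₁−v₀)/dt = (1.7000, -2.6000, -4.0000)
Δω = ω₁−ω₀ = (0.02224000, -0.00509000, 0.02800000)
gyro term ω₀×Iω₀ = (0.0144, -0.0891, -0.0540)
τ = I·(Δω/dt) + ω₀×(Iω₀) = (0.0700, -0.1400, 0.1700)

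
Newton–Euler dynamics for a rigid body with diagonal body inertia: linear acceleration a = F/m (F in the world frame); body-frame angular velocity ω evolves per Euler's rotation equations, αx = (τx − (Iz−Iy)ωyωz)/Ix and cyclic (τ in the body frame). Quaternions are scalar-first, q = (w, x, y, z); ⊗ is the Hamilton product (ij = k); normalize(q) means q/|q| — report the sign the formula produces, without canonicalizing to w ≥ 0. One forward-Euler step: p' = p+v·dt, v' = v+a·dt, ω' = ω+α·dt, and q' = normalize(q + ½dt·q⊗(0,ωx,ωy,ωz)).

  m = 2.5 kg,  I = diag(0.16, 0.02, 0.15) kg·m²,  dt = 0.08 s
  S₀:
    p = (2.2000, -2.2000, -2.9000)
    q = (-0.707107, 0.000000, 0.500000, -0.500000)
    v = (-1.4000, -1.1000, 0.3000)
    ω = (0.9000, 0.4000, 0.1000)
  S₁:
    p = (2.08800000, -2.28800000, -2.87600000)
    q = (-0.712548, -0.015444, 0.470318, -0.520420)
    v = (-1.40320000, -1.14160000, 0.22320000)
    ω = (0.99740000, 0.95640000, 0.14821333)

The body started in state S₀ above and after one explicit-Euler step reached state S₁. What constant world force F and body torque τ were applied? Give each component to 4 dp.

F = (-0.1000, -1.3000, -2.4000)
τ = (0.2000, 0.1400, 0.0400)

ω₁ − ω₀ = (0.09740000, 0.55640000, 0.04821333)
applied torque τ = (0.2000, 0.1400, 0.0400)
v₁ − v₀ = (-0.00320000, -0.04160000, -0.07680000)
m·(v₁−v₀)/dt = (-0.1000, -1.3000, -2.4000)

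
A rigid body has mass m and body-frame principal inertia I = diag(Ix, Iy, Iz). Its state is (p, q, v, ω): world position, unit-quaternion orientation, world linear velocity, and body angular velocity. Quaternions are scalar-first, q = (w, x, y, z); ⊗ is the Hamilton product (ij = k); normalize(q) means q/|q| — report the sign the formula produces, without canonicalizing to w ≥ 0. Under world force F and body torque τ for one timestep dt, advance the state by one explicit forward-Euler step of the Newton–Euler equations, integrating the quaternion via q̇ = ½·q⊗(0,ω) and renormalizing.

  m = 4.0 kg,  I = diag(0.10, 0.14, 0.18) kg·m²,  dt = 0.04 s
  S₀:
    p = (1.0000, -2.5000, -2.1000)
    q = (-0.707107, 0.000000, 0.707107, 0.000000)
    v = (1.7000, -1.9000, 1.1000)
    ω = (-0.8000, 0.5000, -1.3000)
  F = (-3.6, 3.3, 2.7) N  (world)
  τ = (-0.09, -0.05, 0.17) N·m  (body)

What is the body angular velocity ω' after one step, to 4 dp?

ω' = (-0.8256, 0.5095, -1.2587)

(τ − ω×Iω)/I = (-0.6400, 0.2371, 1.0333)
ω' = ω + α·dt = (-0.8256, 0.5095, -1.2587)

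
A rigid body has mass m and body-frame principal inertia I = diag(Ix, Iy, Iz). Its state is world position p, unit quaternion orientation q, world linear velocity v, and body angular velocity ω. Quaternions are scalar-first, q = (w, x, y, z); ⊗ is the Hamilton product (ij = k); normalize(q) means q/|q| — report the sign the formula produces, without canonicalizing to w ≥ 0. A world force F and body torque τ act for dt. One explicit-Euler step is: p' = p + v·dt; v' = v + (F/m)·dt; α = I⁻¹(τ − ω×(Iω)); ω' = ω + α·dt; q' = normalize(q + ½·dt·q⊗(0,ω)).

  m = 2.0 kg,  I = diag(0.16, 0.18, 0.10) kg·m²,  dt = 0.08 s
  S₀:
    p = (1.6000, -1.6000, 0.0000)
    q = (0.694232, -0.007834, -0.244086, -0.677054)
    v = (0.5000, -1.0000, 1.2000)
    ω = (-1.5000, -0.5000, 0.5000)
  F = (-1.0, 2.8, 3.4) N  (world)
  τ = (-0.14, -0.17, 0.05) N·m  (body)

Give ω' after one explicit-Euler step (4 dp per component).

α = I⁻¹(τ − ω×Iω) = (-1.0000, -0.6944, 0.3500)
new body rate ω' = (-1.5800, -0.5556, 0.5280)

ω' = (-1.5800, -0.5556, 0.5280)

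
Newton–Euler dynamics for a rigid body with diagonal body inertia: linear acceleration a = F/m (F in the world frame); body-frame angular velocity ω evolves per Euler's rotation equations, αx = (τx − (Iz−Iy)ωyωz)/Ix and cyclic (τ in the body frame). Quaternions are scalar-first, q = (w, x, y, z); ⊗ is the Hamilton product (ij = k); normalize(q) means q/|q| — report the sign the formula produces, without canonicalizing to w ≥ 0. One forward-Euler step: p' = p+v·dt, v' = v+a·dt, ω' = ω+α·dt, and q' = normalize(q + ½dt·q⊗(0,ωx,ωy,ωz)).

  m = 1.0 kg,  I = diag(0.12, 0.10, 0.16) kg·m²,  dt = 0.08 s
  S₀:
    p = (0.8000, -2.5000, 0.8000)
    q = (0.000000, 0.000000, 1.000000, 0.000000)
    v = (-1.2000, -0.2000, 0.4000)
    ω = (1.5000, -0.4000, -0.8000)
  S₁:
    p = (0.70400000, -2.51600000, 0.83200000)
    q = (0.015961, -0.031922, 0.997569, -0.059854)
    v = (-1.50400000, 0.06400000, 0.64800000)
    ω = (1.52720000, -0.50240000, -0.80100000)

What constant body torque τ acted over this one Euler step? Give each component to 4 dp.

ω₁ − ω₀ = (0.02720000, -0.10240000, -0.00100000)
τ = I·(Δω/dt) + ω₀×(Iω₀) = (0.0600, -0.0800, 0.0100)

τ = (0.0600, -0.0800, 0.0100)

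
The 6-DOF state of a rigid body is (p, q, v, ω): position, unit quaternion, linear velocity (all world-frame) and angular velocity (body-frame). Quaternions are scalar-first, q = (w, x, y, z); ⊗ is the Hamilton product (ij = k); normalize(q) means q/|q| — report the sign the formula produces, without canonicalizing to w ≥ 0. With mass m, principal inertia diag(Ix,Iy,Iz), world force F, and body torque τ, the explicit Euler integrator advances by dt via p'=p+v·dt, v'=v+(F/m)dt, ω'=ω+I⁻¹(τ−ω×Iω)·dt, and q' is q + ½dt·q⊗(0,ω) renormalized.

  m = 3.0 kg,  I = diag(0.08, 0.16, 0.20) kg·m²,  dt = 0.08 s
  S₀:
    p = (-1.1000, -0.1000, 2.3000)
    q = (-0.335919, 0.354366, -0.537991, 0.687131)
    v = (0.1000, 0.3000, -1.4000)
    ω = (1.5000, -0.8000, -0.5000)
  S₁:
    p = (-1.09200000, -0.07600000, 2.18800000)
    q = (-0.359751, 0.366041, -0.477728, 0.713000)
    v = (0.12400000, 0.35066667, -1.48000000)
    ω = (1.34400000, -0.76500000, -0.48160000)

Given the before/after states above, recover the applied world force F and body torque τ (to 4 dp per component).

ω₁ − ω₀ = (-0.15600000, 0.03500000, 0.01840000)
gyro term ω₀×Iω₀ = (0.0160, 0.0900, -0.0960)
τ = I·(Δω/dt) + ω₀×(Iω₀) = (-0.1400, 0.1600, -0.0500)
v₁ − v₀ = (0.02400000, 0.05066667, -0.08000000)
applied force F = (0.9000, 1.9000, -3.0000)

F = (0.9000, 1.9000, -3.0000)
τ = (-0.1400, 0.1600, -0.0500)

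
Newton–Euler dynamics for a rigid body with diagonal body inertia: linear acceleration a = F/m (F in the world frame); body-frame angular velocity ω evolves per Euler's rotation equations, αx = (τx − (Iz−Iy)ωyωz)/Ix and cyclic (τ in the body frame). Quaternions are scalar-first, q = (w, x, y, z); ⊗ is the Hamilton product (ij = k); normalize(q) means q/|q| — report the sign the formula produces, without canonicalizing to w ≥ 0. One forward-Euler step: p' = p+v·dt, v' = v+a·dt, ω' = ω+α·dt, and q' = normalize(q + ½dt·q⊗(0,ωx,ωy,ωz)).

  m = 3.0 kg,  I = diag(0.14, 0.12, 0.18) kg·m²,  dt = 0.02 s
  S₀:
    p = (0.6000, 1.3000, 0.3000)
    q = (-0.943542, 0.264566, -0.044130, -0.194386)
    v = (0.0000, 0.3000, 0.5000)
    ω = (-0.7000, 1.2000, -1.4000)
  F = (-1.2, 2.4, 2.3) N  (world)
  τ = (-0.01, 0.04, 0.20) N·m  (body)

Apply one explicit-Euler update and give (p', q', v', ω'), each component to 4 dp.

p + v·dt = (0.6000, 1.3060, 0.3100)
new velocity v' = (-0.0080, 0.3160, 0.5153)
gyro term ω×Iω = (-0.1008, -0.0392, 0.0168)
α = I⁻¹(τ − ω×Iω) = (0.6486, 0.6600, 1.0178)
new body rate ω' = (-0.6870, 1.2132, -1.3796)
2q̇ = q⊗(0,ω) = (-0.0339882, 0.9555246, -0.6257878, 1.6075470)
q' = normalize(q + ½dt·q⊗(0,ω)) = (-0.9437, 0.2741, -0.0504, -0.1783)

p' = (0.6000, 1.3060, 0.3100)
q' = (-0.9437, 0.2741, -0.0504, -0.1783)
v' = (-0.0080, 0.3160, 0.5153)
ω' = (-0.6870, 1.2132, -1.3796)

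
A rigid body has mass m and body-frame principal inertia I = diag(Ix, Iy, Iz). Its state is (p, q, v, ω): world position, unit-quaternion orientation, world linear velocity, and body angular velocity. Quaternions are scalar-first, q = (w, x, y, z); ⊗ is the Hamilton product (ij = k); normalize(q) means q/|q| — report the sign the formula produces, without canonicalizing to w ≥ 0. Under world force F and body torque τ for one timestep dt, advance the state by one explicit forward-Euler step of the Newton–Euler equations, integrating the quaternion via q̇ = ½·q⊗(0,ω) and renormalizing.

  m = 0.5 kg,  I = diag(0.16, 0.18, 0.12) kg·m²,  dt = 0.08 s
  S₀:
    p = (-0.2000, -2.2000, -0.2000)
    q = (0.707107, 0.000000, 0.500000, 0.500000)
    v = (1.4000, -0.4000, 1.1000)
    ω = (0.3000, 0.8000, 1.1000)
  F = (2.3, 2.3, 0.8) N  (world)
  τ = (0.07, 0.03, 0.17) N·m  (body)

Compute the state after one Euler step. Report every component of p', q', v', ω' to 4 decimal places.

a = F/m = (4.6000, 4.6000, 1.6000)
new position p' = (-0.0880, -2.2320, -0.1120)
new velocity v' = (1.7680, -0.0320, 1.2280)
ω×(Iω) gyroscopic = (-0.0528, 0.0132, 0.0048)
angular accel α = (0.7675, 0.0933, 1.3767)
new body rate ω' = (0.3614, 0.8075, 1.2101)
q⊗(0,ω) = (-0.9500000, 0.3621321, 0.7156856, 0.6278177)
updated quaternion q' = (0.6681, 0.0145, 0.5278, 0.5243)

p' = (-0.0880, -2.2320, -0.1120)
q' = (0.6681, 0.0145, 0.5278, 0.5243)
v' = (1.7680, -0.0320, 1.2280)
ω' = (0.3614, 0.8075, 1.2101)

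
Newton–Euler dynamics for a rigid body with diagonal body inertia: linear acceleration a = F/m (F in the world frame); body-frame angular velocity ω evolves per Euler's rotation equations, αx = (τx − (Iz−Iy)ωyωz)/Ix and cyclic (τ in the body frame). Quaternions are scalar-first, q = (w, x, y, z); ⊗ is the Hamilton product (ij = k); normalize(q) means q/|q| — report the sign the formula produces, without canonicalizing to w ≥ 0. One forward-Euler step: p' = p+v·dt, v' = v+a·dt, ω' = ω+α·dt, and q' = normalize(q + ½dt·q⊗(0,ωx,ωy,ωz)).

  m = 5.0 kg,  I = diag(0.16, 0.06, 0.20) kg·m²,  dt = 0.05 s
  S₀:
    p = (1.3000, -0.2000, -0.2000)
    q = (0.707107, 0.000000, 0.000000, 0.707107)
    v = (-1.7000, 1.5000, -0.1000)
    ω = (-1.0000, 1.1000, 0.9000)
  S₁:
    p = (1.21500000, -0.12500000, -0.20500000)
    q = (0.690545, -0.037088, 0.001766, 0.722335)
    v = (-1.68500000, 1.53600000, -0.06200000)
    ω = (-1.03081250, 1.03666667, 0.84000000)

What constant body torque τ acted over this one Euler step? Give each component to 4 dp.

ω₁ − ω₀ = (-0.03081250, -0.06333333, -0.06000000)
applied torque τ = (0.0400, -0.0400, -0.1300)

τ = (0.0400, -0.0400, -0.1300)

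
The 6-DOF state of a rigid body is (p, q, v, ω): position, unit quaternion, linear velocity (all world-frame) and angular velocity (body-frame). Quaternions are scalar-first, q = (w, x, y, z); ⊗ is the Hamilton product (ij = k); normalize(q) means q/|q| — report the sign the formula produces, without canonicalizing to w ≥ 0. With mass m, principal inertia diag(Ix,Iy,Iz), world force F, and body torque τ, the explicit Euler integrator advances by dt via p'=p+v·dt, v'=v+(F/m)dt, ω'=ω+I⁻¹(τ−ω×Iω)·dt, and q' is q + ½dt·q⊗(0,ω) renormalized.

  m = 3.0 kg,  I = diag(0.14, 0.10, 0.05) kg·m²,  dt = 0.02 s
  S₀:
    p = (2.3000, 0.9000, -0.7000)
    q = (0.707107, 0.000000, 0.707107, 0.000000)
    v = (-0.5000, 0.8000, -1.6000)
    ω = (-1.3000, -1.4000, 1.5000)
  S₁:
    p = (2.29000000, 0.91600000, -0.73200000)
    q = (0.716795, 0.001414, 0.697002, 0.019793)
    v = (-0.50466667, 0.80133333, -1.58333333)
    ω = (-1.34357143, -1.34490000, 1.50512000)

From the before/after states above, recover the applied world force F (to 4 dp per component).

velocity change Δv = (-0.00466667, 0.00133333, 0.01666667)
applied force F = (-0.7000, 0.2000, 2.5000)

F = (-0.7000, 0.2000, 2.5000)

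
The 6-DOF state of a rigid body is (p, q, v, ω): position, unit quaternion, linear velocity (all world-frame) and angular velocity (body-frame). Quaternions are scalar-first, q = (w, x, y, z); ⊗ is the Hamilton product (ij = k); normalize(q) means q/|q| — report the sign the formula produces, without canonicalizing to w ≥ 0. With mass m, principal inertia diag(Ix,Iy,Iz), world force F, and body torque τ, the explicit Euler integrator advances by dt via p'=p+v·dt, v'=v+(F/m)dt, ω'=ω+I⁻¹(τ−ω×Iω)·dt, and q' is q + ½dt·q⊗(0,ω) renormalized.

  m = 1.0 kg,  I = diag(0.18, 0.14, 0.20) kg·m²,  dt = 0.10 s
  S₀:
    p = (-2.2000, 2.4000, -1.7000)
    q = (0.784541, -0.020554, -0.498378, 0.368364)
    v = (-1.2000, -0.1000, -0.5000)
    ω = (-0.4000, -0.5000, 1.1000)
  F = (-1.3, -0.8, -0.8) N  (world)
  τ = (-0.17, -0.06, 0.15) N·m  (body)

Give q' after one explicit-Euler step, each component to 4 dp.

Hamilton product q⊗(0,ω) = (-0.6626110, -0.6778502, -0.5170067, 0.6739209)
q + ½dt·q⊗(0,ω), renormalized = (0.7499, -0.0543, -0.5232, 0.4012)

q' = (0.7499, -0.0543, -0.5232, 0.4012)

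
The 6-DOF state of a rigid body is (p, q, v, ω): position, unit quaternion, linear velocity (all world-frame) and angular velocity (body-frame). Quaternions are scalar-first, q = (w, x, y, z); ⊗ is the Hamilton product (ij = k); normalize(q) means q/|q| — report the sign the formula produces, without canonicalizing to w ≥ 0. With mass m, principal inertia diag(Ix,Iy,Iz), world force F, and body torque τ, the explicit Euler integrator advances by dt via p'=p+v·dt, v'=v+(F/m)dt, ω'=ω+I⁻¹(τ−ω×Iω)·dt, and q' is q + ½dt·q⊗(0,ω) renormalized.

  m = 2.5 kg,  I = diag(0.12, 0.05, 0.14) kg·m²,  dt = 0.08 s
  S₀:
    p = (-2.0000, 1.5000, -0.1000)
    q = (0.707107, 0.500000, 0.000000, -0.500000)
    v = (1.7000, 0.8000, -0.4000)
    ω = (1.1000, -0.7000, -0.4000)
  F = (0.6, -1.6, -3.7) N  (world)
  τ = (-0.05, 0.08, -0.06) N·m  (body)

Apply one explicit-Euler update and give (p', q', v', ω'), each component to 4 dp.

gyro term ω×Iω = (0.0252, 0.0088, 0.0539)
α = I⁻¹(τ − ω×Iω) = (-0.6267, 1.4240, -0.8136)
ω' = ω + α·dt = (1.0499, -0.5861, -0.4651)
q⊗(0,ω) = (-0.7500000, 0.4278177, -0.8449749, -0.6328428)
q' = normalize(q + ½dt·q⊗(0,ω)) = (0.6761, 0.5163, -0.0337, -0.5245)
a = F/m = (0.2400, -0.6400, -1.4800)
new position p' = (-1.8640, 1.5640, -0.1320)
new velocity v' = (1.7192, 0.7488, -0.5184)

p' = (-1.8640, 1.5640, -0.1320)
q' = (0.6761, 0.5163, -0.0337, -0.5245)
v' = (1.7192, 0.7488, -0.5184)
ω' = (1.0499, -0.5861, -0.4651)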